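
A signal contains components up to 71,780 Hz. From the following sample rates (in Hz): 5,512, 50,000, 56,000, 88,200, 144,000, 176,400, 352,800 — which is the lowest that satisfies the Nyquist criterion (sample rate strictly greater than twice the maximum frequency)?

144,000 Hz

Need sample rate > 2 × 71,780 = 143,560 Hz.
Lowest listed rate above 143,560 Hz is 144,000 Hz.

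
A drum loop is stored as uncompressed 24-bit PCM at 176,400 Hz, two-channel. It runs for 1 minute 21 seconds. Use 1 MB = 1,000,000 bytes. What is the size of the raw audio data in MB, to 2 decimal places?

Duration = 1 minute 21 seconds = 81 s.
Bytes = 176,400 samples/s × 81 s × 3 bytes/sample × 2 ch = 85,730,400 bytes.
85,730,400 / 1,000,000 = 85.73 MB.

85.73 MB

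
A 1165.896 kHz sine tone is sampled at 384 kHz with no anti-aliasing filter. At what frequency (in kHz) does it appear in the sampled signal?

Nyquist = 384,000/2 = 192,000 Hz; 1,165,896 Hz exceeds it.
Alias = |1,165,896 − 3×384,000| = |1,165,896 − 1,152,000| = 13,896 Hz = 13.896 kHz.

13.896 kHz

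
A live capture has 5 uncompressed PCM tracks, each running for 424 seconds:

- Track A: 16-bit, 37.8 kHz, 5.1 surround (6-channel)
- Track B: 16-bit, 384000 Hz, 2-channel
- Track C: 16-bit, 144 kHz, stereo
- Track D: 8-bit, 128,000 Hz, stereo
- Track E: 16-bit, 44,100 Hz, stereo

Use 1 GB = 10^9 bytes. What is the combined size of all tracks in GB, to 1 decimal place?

Track A: 37,800 × 424 × 2 × 6 = 192,326,400 bytes.
Track B: 384,000 × 424 × 2 × 2 = 651,264,000 bytes.
Track C: 144,000 × 424 × 2 × 2 = 244,224,000 bytes.
Track D: 128,000 × 424 × 1 × 2 = 108,544,000 bytes.
Track E: 44,100 × 424 × 2 × 2 = 74,793,600 bytes.
Total = 1,271,152,000 bytes = 1.3 GB.

1.3 GB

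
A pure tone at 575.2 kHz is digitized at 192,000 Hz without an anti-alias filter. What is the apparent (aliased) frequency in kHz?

Nyquist = 192,000/2 = 96,000 Hz; 575,200 Hz exceeds it.
Alias = |575,200 − 3×192,000| = |575,200 − 576,000| = 800 Hz = 0.8 kHz.

0.8 kHz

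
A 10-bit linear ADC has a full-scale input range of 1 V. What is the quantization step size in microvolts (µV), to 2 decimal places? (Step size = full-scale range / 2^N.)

976.56 µV

1 V / 2^10 = 1 / 1,024 V = 976.56 µV.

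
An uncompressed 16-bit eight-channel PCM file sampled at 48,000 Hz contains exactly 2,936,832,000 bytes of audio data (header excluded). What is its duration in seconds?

Byte rate = 48,000 × 2 × 8 = 768,000 bytes/s.
Duration = 2,936,832,000 / 768,000 = 3,824 s.

3,824 seconds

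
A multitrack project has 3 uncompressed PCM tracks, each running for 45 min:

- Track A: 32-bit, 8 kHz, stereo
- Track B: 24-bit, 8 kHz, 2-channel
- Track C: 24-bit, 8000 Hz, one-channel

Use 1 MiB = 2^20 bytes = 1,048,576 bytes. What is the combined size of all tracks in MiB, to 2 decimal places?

45 min = 2,700 s.
Track A: 8,000 × 2,700 × 4 × 2 = 172,800,000 bytes.
Track B: 8,000 × 2,700 × 3 × 2 = 129,600,000 bytes.
Track C: 8,000 × 2,700 × 3 × 1 = 64,800,000 bytes.
Total = 367,200,000 bytes = 350.19 MiB.

350.19 MiB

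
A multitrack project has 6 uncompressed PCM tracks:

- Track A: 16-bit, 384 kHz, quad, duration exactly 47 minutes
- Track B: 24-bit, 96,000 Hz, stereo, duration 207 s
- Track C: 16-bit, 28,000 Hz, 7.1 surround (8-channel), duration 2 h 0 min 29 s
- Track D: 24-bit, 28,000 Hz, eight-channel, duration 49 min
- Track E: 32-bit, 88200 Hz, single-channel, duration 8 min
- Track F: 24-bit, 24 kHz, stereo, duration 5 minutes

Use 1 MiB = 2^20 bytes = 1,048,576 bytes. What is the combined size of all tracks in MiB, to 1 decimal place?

13550.8 MiB

Track A: exactly 47 minutes = 2,820 s; 384,000 × 2,820 × 2 × 4 = 8,663,040,000 bytes.
Track B: 96,000 × 207 × 3 × 2 = 119,232,000 bytes.
Track C: 2 h 0 min 29 s = 7,229 s; 28,000 × 7,229 × 2 × 8 = 3,238,592,000 bytes.
Track D: 49 min = 2,940 s; 28,000 × 2,940 × 3 × 8 = 1,975,680,000 bytes.
Track E: 8 min = 480 s; 88,200 × 480 × 4 × 1 = 169,344,000 bytes.
Track F: 5 minutes = 300 s; 24,000 × 300 × 3 × 2 = 43,200,000 bytes.
Total = 14,209,088,000 bytes = 13550.8 MiB.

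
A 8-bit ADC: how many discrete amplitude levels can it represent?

2^8 = 256.

256 levels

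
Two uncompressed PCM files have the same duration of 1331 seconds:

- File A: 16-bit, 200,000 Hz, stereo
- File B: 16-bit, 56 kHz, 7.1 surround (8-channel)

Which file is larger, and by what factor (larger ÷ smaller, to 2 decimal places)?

File A: 200,000 × 2 × 2 = 800,000 bytes/s.
File B: 56,000 × 2 × 8 = 896,000 bytes/s.
File B is larger; ratio = 1,192,576,000 / 1,064,800,000 = 1.12.

File B, by a factor of 1.12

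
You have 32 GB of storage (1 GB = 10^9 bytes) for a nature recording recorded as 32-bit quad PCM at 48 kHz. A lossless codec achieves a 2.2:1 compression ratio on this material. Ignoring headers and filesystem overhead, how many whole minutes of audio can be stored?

Uncompressed byte rate = 48,000 × 4 × 4 = 768,000 bytes/s.
After 2.2:1 compression, effective rate ≈ 349090.91 bytes/s.
Capacity = 32 × 1,000,000,000 = 32,000,000,000 bytes.
32,000,000,000 / effective rate ≈ 91666.67 s → 1,527 minutes.

1,527 minutes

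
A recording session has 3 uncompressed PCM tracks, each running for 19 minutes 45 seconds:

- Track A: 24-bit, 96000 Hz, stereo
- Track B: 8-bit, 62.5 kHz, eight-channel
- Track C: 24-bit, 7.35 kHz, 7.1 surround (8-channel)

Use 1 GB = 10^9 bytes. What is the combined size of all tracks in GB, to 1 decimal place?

1.5 GB

19 minutes 45 seconds = 1,185 s.
Track A: 96,000 × 1,185 × 3 × 2 = 682,560,000 bytes.
Track B: 62,500 × 1,185 × 1 × 8 = 592,500,000 bytes.
Track C: 7,350 × 1,185 × 3 × 8 = 209,034,000 bytes.
Total = 1,484,094,000 bytes = 1.5 GB.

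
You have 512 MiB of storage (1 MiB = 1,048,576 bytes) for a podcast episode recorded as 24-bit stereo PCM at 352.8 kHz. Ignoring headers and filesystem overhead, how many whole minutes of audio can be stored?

Uncompressed byte rate = 352,800 × 3 × 2 = 2,116,800 bytes/s.
Capacity = 512 × 1,048,576 = 536,870,912 bytes.
536,870,912 / 2,116,800 ≈ 253.62 s → 4 minutes.

4 minutes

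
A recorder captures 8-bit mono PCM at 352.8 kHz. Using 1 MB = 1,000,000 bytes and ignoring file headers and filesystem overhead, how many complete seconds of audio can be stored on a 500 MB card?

Uncompressed byte rate = 352,800 × 1 × 1 = 352,800 bytes/s.
Capacity = 500 × 1,000,000 = 500,000,000 bytes.
500,000,000 / 352,800 ≈ 1417.23 s → 1,417 seconds.

1,417 seconds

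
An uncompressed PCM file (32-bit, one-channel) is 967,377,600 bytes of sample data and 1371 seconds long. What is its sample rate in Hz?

176,400 Hz

Bytes = sample_rate × seconds × bytes_per_sample × channels.
sample_rate = 967,377,600 / (1,371 × 4 × 1) = 967,377,600 / 5,484 = 176,400 Hz.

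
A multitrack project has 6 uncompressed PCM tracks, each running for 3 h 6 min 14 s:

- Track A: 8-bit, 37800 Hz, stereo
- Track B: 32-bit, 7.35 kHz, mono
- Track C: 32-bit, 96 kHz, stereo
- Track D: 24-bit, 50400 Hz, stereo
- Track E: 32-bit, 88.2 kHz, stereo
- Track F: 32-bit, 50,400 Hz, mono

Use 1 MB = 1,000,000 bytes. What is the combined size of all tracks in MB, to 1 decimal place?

3 h 6 min 14 s = 11,174 s.
Track A: 37,800 × 11,174 × 1 × 2 = 844,754,400 bytes.
Track B: 7,350 × 11,174 × 4 × 1 = 328,515,600 bytes.
Track C: 96,000 × 11,174 × 4 × 2 = 8,581,632,000 bytes.
Track D: 50,400 × 11,174 × 3 × 2 = 3,379,017,600 bytes.
Track E: 88,200 × 11,174 × 4 × 2 = 7,884,374,400 bytes.
Track F: 50,400 × 11,174 × 4 × 1 = 2,252,678,400 bytes.
Total = 23,270,972,400 bytes = 23271.0 MB.

23271.0 MB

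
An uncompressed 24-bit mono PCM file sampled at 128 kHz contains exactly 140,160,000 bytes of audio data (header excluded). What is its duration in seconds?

365 seconds

Byte rate = 128,000 × 3 × 1 = 384,000 bytes/s.
Duration = 140,160,000 / 384,000 = 365 s.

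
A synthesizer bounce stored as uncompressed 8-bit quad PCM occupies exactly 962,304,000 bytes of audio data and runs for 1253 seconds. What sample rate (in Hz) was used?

192,000 Hz

Bytes = sample_rate × seconds × bytes_per_sample × channels.
sample_rate = 962,304,000 / (1,253 × 1 × 4) = 962,304,000 / 5,012 = 192,000 Hz.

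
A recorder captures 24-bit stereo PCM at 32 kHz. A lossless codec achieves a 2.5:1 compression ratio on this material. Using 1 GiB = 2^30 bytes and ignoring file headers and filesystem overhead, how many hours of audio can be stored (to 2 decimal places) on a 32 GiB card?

Uncompressed byte rate = 32,000 × 3 × 2 = 192,000 bytes/s.
After 2.5:1 compression, effective rate ≈ 76800 bytes/s.
Capacity = 32 × 1,073,741,824 = 34,359,738,368 bytes.
34,359,738,368 / effective rate ≈ 447392.43 s → 124.28 hours.

124.28 hours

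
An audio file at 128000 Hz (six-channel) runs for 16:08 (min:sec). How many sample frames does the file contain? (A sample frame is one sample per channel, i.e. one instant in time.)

123,904,000 sample frames

16:08 (min:sec) = 968 s.
128,000 samples/s × 968 s = 123,904,000 frames.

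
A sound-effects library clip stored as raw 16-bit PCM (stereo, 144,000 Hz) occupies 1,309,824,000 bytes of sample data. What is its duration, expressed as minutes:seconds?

Byte rate = 144,000 × 2 × 2 = 576,000 bytes/s.
Duration = 1,309,824,000 / 576,000 = 2,274 s.
2,274 s = 37:54.

37:54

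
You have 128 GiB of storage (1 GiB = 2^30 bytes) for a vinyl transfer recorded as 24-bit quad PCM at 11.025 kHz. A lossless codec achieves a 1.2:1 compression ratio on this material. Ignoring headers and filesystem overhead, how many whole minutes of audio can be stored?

Uncompressed byte rate = 11,025 × 3 × 4 = 132,300 bytes/s.
After 1.2:1 compression, effective rate ≈ 110250 bytes/s.
Capacity = 128 × 1,073,741,824 = 137,438,953,472 bytes.
137,438,953,472 / effective rate ≈ 1246611.82 s → 20,776 minutes.

20,776 minutes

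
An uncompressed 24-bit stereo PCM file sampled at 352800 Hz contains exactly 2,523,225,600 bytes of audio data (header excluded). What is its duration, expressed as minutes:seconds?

19:52

Byte rate = 352,800 × 3 × 2 = 2,116,800 bytes/s.
Duration = 2,523,225,600 / 2,116,800 = 1,192 s.
1,192 s = 19:52.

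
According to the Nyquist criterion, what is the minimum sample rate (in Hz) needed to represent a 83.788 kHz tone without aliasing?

167,576 Hz

Minimum sample rate = 2 × 83,788 Hz = 167,576 Hz.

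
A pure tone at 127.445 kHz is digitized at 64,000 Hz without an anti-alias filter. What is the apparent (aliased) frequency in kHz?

0.555 kHz

Nyquist = 64,000/2 = 32,000 Hz; 127,445 Hz exceeds it.
Alias = |127,445 − 2×64,000| = |127,445 − 128,000| = 555 Hz = 0.555 kHz.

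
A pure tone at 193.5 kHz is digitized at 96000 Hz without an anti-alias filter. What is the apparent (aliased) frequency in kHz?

Nyquist = 96,000/2 = 48,000 Hz; 193,500 Hz exceeds it.
Alias = |193,500 − 2×96,000| = |193,500 − 192,000| = 1,500 Hz = 1.5 kHz.

1.5 kHz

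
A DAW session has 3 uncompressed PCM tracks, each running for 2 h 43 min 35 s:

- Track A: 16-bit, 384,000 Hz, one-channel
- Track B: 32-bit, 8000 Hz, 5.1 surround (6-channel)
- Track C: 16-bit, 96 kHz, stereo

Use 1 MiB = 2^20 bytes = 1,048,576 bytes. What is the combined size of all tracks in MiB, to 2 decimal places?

2 h 43 min 35 s = 9,815 s.
Track A: 384,000 × 9,815 × 2 × 1 = 7,537,920,000 bytes.
Track B: 8,000 × 9,815 × 4 × 6 = 1,884,480,000 bytes.
Track C: 96,000 × 9,815 × 2 × 2 = 3,768,960,000 bytes.
Total = 13,191,360,000 bytes = 12580.26 MiB.

12580.26 MiB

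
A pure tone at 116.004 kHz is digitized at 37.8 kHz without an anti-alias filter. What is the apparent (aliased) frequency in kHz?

Nyquist = 37,800/2 = 18,900 Hz; 116,004 Hz exceeds it.
Alias = |116,004 − 3×37,800| = |116,004 − 113,400| = 2,604 Hz = 2.604 kHz.

2.604 kHz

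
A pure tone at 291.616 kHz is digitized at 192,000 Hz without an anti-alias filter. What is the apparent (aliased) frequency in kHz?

92.384 kHz

Nyquist = 192,000/2 = 96,000 Hz; 291,616 Hz exceeds it.
Alias = |291,616 − 2×192,000| = |291,616 − 384,000| = 92,384 Hz = 92.384 kHz.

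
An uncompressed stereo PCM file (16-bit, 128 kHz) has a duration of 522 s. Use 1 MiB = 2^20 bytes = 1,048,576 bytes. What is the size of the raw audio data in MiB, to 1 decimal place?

Bytes = 128,000 samples/s × 522 s × 2 bytes/sample × 2 ch = 267,264,000 bytes.
267,264,000 / 1,048,576 = 254.9 MiB.

254.9 MiB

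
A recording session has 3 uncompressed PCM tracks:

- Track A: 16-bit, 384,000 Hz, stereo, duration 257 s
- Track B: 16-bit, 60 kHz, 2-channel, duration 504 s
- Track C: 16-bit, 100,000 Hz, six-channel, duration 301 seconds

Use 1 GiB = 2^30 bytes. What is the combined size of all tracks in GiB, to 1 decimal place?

Track A: 384,000 × 257 × 2 × 2 = 394,752,000 bytes.
Track B: 60,000 × 504 × 2 × 2 = 120,960,000 bytes.
Track C: 100,000 × 301 × 2 × 6 = 361,200,000 bytes.
Total = 876,912,000 bytes = 0.8 GiB.

0.8 GiB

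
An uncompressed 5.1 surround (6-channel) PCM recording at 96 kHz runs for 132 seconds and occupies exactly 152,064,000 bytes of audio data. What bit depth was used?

Bytes per sample = 152,064,000 / (96,000 × 132 × 6) = 152,064,000 / 76,032,000 = 2.
Bit depth = 2 × 8 = 16 bits.

16 bits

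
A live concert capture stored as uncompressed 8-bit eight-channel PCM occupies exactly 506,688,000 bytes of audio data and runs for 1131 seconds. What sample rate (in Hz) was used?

Bytes = sample_rate × seconds × bytes_per_sample × channels.
sample_rate = 506,688,000 / (1,131 × 1 × 8) = 506,688,000 / 9,048 = 56,000 Hz.

56,000 Hz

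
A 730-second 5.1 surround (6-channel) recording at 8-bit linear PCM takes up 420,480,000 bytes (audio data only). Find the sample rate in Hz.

Bytes = sample_rate × seconds × bytes_per_sample × channels.
sample_rate = 420,480,000 / (730 × 1 × 6) = 420,480,000 / 4,380 = 96,000 Hz.

96,000 Hz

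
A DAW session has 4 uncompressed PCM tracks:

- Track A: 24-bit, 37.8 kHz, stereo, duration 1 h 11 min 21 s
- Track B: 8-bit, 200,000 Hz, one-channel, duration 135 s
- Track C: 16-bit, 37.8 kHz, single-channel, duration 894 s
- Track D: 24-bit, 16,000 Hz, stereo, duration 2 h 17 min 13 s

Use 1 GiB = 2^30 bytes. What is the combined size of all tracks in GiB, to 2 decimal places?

1.73 GiB

Track A: 1 h 11 min 21 s = 4,281 s; 37,800 × 4,281 × 3 × 2 = 970,930,800 bytes.
Track B: 200,000 × 135 × 1 × 1 = 27,000,000 bytes.
Track C: 37,800 × 894 × 2 × 1 = 67,586,400 bytes.
Track D: 2 h 17 min 13 s = 8,233 s; 16,000 × 8,233 × 3 × 2 = 790,368,000 bytes.
Total = 1,855,885,200 bytes = 1.73 GiB.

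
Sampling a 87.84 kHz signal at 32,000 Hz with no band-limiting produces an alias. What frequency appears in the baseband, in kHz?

8.16 kHz

Nyquist = 32,000/2 = 16,000 Hz; 87,840 Hz exceeds it.
Alias = |87,840 − 3×32,000| = |87,840 − 96,000| = 8,160 Hz = 8.16 kHz.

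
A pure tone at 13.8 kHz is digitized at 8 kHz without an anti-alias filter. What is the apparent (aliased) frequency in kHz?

2.2 kHz

Nyquist = 8,000/2 = 4,000 Hz; 13,800 Hz exceeds it.
Alias = |13,800 − 2×8,000| = |13,800 − 16,000| = 2,200 Hz = 2.2 kHz.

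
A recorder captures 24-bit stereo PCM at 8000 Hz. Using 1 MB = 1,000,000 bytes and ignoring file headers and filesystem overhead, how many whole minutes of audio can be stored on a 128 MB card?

44 minutes

Uncompressed byte rate = 8,000 × 3 × 2 = 48,000 bytes/s.
Capacity = 128 × 1,000,000 = 128,000,000 bytes.
128,000,000 / 48,000 ≈ 2666.67 s → 44 minutes.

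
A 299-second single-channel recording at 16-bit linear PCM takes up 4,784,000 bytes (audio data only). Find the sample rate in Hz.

8,000 Hz

Bytes = sample_rate × seconds × bytes_per_sample × channels.
sample_rate = 4,784,000 / (299 × 2 × 1) = 4,784,000 / 598 = 8,000 Hz.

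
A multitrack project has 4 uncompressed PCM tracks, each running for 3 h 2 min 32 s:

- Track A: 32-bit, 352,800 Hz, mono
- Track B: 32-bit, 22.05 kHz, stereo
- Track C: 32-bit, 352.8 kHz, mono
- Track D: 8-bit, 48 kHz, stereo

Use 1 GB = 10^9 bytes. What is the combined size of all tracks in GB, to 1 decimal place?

3 h 2 min 32 s = 10,952 s.
Track A: 352,800 × 10,952 × 4 × 1 = 15,455,462,400 bytes.
Track B: 22,050 × 10,952 × 4 × 2 = 1,931,932,800 bytes.
Track C: 352,800 × 10,952 × 4 × 1 = 15,455,462,400 bytes.
Track D: 48,000 × 10,952 × 1 × 2 = 1,051,392,000 bytes.
Total = 33,894,249,600 bytes = 33.9 GB.

33.9 GB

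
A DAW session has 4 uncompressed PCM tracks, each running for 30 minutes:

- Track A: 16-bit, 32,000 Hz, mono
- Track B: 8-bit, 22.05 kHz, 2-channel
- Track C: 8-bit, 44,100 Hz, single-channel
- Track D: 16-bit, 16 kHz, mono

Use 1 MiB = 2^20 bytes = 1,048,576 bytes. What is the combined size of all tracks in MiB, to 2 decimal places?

30 minutes = 1,800 s.
Track A: 32,000 × 1,800 × 2 × 1 = 115,200,000 bytes.
Track B: 22,050 × 1,800 × 1 × 2 = 79,380,000 bytes.
Track C: 44,100 × 1,800 × 1 × 1 = 79,380,000 bytes.
Track D: 16,000 × 1,800 × 2 × 1 = 57,600,000 bytes.
Total = 331,560,000 bytes = 316.20 MiB.

316.20 MiB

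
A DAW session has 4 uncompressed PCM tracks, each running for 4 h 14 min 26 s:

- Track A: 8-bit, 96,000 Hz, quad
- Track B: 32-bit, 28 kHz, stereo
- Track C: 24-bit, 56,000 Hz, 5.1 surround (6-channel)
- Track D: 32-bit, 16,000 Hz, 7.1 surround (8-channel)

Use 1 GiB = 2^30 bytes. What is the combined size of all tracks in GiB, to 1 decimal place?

30.3 GiB

4 h 14 min 26 s = 15,266 s.
Track A: 96,000 × 15,266 × 1 × 4 = 5,862,144,000 bytes.
Track B: 28,000 × 15,266 × 4 × 2 = 3,419,584,000 bytes.
Track C: 56,000 × 15,266 × 3 × 6 = 15,388,128,000 bytes.
Track D: 16,000 × 15,266 × 4 × 8 = 7,816,192,000 bytes.
Total = 32,486,048,000 bytes = 30.3 GiB.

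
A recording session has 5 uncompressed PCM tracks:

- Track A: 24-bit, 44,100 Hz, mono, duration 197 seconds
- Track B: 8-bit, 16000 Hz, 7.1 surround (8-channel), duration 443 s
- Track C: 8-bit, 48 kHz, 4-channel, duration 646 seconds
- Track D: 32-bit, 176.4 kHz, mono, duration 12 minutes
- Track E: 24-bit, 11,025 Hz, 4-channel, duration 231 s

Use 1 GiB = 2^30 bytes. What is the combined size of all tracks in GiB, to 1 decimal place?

Track A: 44,100 × 197 × 3 × 1 = 26,063,100 bytes.
Track B: 16,000 × 443 × 1 × 8 = 56,704,000 bytes.
Track C: 48,000 × 646 × 1 × 4 = 124,032,000 bytes.
Track D: 12 minutes = 720 s; 176,400 × 720 × 4 × 1 = 508,032,000 bytes.
Track E: 11,025 × 231 × 3 × 4 = 30,561,300 bytes.
Total = 745,392,400 bytes = 0.7 GiB.

0.7 GiB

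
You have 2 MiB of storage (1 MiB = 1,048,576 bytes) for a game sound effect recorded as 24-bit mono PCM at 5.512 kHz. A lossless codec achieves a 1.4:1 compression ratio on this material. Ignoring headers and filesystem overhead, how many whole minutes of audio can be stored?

2 minutes

Uncompressed byte rate = 5,512 × 3 × 1 = 16,536 bytes/s.
After 1.4:1 compression, effective rate ≈ 11811.43 bytes/s.
Capacity = 2 × 1,048,576 = 2,097,152 bytes.
2,097,152 / effective rate ≈ 177.55 s → 2 minutes.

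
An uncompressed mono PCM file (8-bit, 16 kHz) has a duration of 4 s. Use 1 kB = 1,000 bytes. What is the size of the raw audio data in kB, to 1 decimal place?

Bytes = 16,000 samples/s × 4 s × 1 bytes/sample × 1 ch = 64,000 bytes.
64,000 / 1,000 = 64.0 kB.

64.0 kB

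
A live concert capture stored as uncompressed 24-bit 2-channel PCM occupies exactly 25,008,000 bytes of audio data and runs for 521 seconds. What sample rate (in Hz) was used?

Bytes = sample_rate × seconds × bytes_per_sample × channels.
sample_rate = 25,008,000 / (521 × 3 × 2) = 25,008,000 / 3,126 = 8,000 Hz.

8,000 Hz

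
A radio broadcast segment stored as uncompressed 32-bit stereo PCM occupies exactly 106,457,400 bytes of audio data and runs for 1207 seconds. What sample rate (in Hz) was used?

Bytes = sample_rate × seconds × bytes_per_sample × channels.
sample_rate = 106,457,400 / (1,207 × 4 × 2) = 106,457,400 / 9,656 = 11,025 Hz.

11,025 Hz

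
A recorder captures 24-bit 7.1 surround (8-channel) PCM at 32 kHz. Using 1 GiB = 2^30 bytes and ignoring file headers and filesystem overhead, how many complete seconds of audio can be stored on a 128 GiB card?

178,956 seconds

Uncompressed byte rate = 32,000 × 3 × 8 = 768,000 bytes/s.
Capacity = 128 × 1,073,741,824 = 137,438,953,472 bytes.
137,438,953,472 / 768,000 ≈ 178956.97 s → 178,956 seconds.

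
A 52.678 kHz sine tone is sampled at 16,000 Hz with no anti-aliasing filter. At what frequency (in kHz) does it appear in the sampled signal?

4.678 kHz

Nyquist = 16,000/2 = 8,000 Hz; 52,678 Hz exceeds it.
Alias = |52,678 − 3×16,000| = |52,678 − 48,000| = 4,678 Hz = 4.678 kHz.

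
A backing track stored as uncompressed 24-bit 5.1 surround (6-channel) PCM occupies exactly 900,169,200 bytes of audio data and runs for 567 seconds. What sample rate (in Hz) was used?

88,200 Hz

Bytes = sample_rate × seconds × bytes_per_sample × channels.
sample_rate = 900,169,200 / (567 × 3 × 6) = 900,169,200 / 10,206 = 88,200 Hz.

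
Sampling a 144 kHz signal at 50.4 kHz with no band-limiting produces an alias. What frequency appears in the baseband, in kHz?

7.2 kHz

Nyquist = 50,400/2 = 25,200 Hz; 144,000 Hz exceeds it.
Alias = |144,000 − 3×50,400| = |144,000 − 151,200| = 7,200 Hz = 7.2 kHz.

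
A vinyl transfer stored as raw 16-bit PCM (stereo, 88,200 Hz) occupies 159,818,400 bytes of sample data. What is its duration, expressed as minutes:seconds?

Byte rate = 88,200 × 2 × 2 = 352,800 bytes/s.
Duration = 159,818,400 / 352,800 = 453 s.
453 s = 7:33.

7:33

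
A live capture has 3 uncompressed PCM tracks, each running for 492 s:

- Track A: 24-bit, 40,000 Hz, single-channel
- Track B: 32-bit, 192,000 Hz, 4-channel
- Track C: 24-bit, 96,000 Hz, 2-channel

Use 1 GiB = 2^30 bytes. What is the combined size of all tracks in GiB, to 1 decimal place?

1.7 GiB

Track A: 40,000 × 492 × 3 × 1 = 59,040,000 bytes.
Track B: 192,000 × 492 × 4 × 4 = 1,511,424,000 bytes.
Track C: 96,000 × 492 × 3 × 2 = 283,392,000 bytes.
Total = 1,853,856,000 bytes = 1.7 GiB.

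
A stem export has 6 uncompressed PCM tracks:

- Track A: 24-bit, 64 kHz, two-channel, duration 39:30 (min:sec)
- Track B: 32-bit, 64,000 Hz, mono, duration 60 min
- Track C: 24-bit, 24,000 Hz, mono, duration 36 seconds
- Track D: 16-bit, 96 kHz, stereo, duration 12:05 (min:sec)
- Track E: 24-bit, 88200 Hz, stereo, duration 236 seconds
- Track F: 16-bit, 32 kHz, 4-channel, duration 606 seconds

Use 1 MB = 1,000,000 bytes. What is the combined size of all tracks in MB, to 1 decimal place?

Track A: 39:30 (min:sec) = 2,370 s; 64,000 × 2,370 × 3 × 2 = 910,080,000 bytes.
Track B: 60 min = 3,600 s; 64,000 × 3,600 × 4 × 1 = 921,600,000 bytes.
Track C: 24,000 × 36 × 3 × 1 = 2,592,000 bytes.
Track D: 12:05 (min:sec) = 725 s; 96,000 × 725 × 2 × 2 = 278,400,000 bytes.
Track E: 88,200 × 236 × 3 × 2 = 124,891,200 bytes.
Track F: 32,000 × 606 × 2 × 4 = 155,136,000 bytes.
Total = 2,392,699,200 bytes = 2392.7 MB.

2392.7 MB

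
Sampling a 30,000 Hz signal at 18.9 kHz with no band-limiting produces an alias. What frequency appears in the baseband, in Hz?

Nyquist = 18,900/2 = 9,450 Hz; 30,000 Hz exceeds it.
Alias = |30,000 − 2×18,900| = |30,000 − 37,800| = 7,800 Hz.

7,800 Hz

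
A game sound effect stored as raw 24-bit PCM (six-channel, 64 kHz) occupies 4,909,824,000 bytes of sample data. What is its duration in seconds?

4,262 seconds

Byte rate = 64,000 × 3 × 6 = 1,152,000 bytes/s.
Duration = 4,909,824,000 / 1,152,000 = 4,262 s.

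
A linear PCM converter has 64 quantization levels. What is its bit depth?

6 bits

log2(64) = 6.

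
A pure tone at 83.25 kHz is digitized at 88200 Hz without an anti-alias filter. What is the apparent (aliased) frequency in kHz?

4.95 kHz

Nyquist = 88,200/2 = 44,100 Hz; 83,250 Hz exceeds it.
Alias = |83,250 − 1×88,200| = |83,250 − 88,200| = 4,950 Hz = 4.95 kHz.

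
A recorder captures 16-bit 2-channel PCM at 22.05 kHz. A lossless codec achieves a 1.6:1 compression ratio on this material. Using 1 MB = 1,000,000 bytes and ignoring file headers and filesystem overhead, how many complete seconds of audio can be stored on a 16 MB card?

Uncompressed byte rate = 22,050 × 2 × 2 = 88,200 bytes/s.
After 1.6:1 compression, effective rate ≈ 55125 bytes/s.
Capacity = 16 × 1,000,000 = 16,000,000 bytes.
16,000,000 / effective rate ≈ 290.25 s → 290 seconds.

290 seconds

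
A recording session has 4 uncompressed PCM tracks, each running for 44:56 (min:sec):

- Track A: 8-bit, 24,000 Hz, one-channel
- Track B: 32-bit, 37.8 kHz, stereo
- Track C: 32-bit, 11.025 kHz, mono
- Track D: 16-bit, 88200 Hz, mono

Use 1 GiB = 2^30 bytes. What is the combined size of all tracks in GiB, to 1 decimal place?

44:56 (min:sec) = 2,696 s.
Track A: 24,000 × 2,696 × 1 × 1 = 64,704,000 bytes.
Track B: 37,800 × 2,696 × 4 × 2 = 815,270,400 bytes.
Track C: 11,025 × 2,696 × 4 × 1 = 118,893,600 bytes.
Track D: 88,200 × 2,696 × 2 × 1 = 475,574,400 bytes.
Total = 1,474,442,400 bytes = 1.4 GiB.

1.4 GiB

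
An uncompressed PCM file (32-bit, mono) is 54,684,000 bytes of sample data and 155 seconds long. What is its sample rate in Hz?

Bytes = sample_rate × seconds × bytes_per_sample × channels.
sample_rate = 54,684,000 / (155 × 4 × 1) = 54,684,000 / 620 = 88,200 Hz.

88,200 Hz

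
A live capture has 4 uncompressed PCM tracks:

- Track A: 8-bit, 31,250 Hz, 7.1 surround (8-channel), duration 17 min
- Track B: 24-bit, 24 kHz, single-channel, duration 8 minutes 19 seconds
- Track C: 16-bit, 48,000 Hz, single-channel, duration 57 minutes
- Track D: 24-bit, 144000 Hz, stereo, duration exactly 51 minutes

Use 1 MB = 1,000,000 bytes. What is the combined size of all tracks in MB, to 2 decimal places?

Track A: 17 min = 1,020 s; 31,250 × 1,020 × 1 × 8 = 255,000,000 bytes.
Track B: 8 minutes 19 seconds = 499 s; 24,000 × 499 × 3 × 1 = 35,928,000 bytes.
Track C: 57 minutes = 3,420 s; 48,000 × 3,420 × 2 × 1 = 328,320,000 bytes.
Track D: exactly 51 minutes = 3,060 s; 144,000 × 3,060 × 3 × 2 = 2,643,840,000 bytes.
Total = 3,263,088,000 bytes = 3263.09 MB.

3263.09 MB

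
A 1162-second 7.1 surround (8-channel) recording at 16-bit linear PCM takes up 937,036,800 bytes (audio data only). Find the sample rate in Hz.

50,400 Hz

Bytes = sample_rate × seconds × bytes_per_sample × channels.
sample_rate = 937,036,800 / (1,162 × 2 × 8) = 937,036,800 / 18,592 = 50,400 Hz.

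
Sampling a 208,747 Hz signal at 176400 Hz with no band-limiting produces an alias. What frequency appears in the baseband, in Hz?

Nyquist = 176,400/2 = 88,200 Hz; 208,747 Hz exceeds it.
Alias = |208,747 − 1×176,400| = |208,747 − 176,400| = 32,347 Hz.

32,347 Hz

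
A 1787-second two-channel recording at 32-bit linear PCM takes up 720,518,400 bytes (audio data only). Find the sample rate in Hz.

Bytes = sample_rate × seconds × bytes_per_sample × channels.
sample_rate = 720,518,400 / (1,787 × 4 × 2) = 720,518,400 / 14,296 = 50,400 Hz.

50,400 Hz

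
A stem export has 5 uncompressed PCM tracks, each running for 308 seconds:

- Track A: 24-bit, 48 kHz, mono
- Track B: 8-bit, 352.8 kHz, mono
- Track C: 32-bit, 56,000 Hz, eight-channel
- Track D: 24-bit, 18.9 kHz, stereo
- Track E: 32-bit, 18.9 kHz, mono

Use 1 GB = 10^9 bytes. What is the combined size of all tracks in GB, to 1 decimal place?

0.8 GB

Track A: 48,000 × 308 × 3 × 1 = 44,352,000 bytes.
Track B: 352,800 × 308 × 1 × 1 = 108,662,400 bytes.
Track C: 56,000 × 308 × 4 × 8 = 551,936,000 bytes.
Track D: 18,900 × 308 × 3 × 2 = 34,927,200 bytes.
Track E: 18,900 × 308 × 4 × 1 = 23,284,800 bytes.
Total = 763,162,400 bytes = 0.8 GB.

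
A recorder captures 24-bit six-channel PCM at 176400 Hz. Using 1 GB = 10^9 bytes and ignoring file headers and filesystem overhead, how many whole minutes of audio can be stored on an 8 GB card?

41 minutes

Uncompressed byte rate = 176,400 × 3 × 6 = 3,175,200 bytes/s.
Capacity = 8 × 1,000,000,000 = 8,000,000,000 bytes.
8,000,000,000 / 3,175,200 ≈ 2519.53 s → 41 minutes.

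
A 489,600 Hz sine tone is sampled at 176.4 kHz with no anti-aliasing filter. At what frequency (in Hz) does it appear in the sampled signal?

39,600 Hz

Nyquist = 176,400/2 = 88,200 Hz; 489,600 Hz exceeds it.
Alias = |489,600 − 3×176,400| = |489,600 − 529,200| = 39,600 Hz.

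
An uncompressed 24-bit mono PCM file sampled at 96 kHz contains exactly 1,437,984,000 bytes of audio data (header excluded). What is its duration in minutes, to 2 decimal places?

83.22 minutes

Byte rate = 96,000 × 3 × 1 = 288,000 bytes/s.
Duration = 1,437,984,000 / 288,000 = 4,993 s.
4,993 s / 60 = 83.22 minutes.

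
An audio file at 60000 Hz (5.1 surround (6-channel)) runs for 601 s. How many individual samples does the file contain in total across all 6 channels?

216,360,000 samples

60,000 × 601 s × 6 ch = 216,360,000 samples.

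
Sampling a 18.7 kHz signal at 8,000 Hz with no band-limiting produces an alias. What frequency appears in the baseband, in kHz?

Nyquist = 8,000/2 = 4,000 Hz; 18,700 Hz exceeds it.
Alias = |18,700 − 2×8,000| = |18,700 − 16,000| = 2,700 Hz = 2.7 kHz.

2.7 kHz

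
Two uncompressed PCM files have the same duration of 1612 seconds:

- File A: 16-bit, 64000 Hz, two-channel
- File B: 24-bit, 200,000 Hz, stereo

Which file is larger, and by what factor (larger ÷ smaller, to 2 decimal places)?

File A: 64,000 × 2 × 2 = 256,000 bytes/s.
File B: 200,000 × 3 × 2 = 1,200,000 bytes/s.
File B is larger; ratio = 1,934,400,000 / 412,672,000 = 4.69.

File B, by a factor of 4.69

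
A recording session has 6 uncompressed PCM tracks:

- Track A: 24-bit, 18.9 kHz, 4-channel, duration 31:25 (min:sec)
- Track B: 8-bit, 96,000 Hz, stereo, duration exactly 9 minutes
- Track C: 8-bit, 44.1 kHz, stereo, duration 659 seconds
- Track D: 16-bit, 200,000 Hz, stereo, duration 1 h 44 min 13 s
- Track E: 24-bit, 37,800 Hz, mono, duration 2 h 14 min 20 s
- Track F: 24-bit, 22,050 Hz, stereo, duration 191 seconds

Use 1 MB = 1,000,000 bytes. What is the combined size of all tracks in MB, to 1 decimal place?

6531.0 MB

Track A: 31:25 (min:sec) = 1,885 s; 18,900 × 1,885 × 3 × 4 = 427,518,000 bytes.
Track B: exactly 9 minutes = 540 s; 96,000 × 540 × 1 × 2 = 103,680,000 bytes.
Track C: 44,100 × 659 × 1 × 2 = 58,123,800 bytes.
Track D: 1 h 44 min 13 s = 6,253 s; 200,000 × 6,253 × 2 × 2 = 5,002,400,000 bytes.
Track E: 2 h 14 min 20 s = 8,060 s; 37,800 × 8,060 × 3 × 1 = 914,004,000 bytes.
Track F: 22,050 × 191 × 3 × 2 = 25,269,300 bytes.
Total = 6,530,995,100 bytes = 6531.0 MB.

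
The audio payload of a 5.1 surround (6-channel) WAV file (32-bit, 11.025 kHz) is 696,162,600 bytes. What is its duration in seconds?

Byte rate = 11,025 × 4 × 6 = 264,600 bytes/s.
Duration = 696,162,600 / 264,600 = 2,631 s.

2,631 seconds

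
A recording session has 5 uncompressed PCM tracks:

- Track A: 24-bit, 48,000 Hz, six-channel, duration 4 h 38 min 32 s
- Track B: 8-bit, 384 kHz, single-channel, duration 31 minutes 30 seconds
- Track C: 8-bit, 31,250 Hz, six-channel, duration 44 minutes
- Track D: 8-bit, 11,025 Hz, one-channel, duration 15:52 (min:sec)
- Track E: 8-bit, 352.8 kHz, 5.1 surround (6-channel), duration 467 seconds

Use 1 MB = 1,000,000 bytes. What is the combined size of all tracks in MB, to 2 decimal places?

16658.97 MB

Track A: 4 h 38 min 32 s = 16,712 s; 48,000 × 16,712 × 3 × 6 = 14,439,168,000 bytes.
Track B: 31 minutes 30 seconds = 1,890 s; 384,000 × 1,890 × 1 × 1 = 725,760,000 bytes.
Track C: 44 minutes = 2,640 s; 31,250 × 2,640 × 1 × 6 = 495,000,000 bytes.
Track D: 15:52 (min:sec) = 952 s; 11,025 × 952 × 1 × 1 = 10,495,800 bytes.
Track E: 352,800 × 467 × 1 × 6 = 988,545,600 bytes.
Total = 16,658,969,400 bytes = 16658.97 MB.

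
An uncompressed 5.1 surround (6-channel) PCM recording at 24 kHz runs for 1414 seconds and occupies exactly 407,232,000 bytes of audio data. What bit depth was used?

16 bits

Bytes per sample = 407,232,000 / (24,000 × 1,414 × 6) = 407,232,000 / 203,616,000 = 2.
Bit depth = 2 × 8 = 16 bits.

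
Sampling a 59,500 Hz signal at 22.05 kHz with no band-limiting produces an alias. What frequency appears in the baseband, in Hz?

Nyquist = 22,050/2 = 11,025 Hz; 59,500 Hz exceeds it.
Alias = |59,500 − 3×22,050| = |59,500 − 66,150| = 6,650 Hz.

6,650 Hz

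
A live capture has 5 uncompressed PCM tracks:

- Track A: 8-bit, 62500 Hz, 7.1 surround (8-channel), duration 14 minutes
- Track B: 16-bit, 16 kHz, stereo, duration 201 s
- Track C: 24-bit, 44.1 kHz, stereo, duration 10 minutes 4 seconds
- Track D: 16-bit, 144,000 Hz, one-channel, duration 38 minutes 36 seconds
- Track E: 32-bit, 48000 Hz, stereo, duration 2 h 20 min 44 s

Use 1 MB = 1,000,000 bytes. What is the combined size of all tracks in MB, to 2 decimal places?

Track A: 14 minutes = 840 s; 62,500 × 840 × 1 × 8 = 420,000,000 bytes.
Track B: 16,000 × 201 × 2 × 2 = 12,864,000 bytes.
Track C: 10 minutes 4 seconds = 604 s; 44,100 × 604 × 3 × 2 = 159,818,400 bytes.
Track D: 38 minutes 36 seconds = 2,316 s; 144,000 × 2,316 × 2 × 1 = 667,008,000 bytes.
Track E: 2 h 20 min 44 s = 8,444 s; 48,000 × 8,444 × 4 × 2 = 3,242,496,000 bytes.
Total = 4,502,186,400 bytes = 4502.19 MB.

4502.19 MB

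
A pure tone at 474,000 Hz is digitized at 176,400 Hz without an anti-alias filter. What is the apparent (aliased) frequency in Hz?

Nyquist = 176,400/2 = 88,200 Hz; 474,000 Hz exceeds it.
Alias = |474,000 − 3×176,400| = |474,000 − 529,200| = 55,200 Hz.

55,200 Hz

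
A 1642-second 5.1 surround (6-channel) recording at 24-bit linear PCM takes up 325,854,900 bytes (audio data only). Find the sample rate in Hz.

11,025 Hz

Bytes = sample_rate × seconds × bytes_per_sample × channels.
sample_rate = 325,854,900 / (1,642 × 3 × 6) = 325,854,900 / 29,556 = 11,025 Hz.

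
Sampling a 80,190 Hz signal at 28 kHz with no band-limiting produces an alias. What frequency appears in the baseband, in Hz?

Nyquist = 28,000/2 = 14,000 Hz; 80,190 Hz exceeds it.
Alias = |80,190 − 3×28,000| = |80,190 − 84,000| = 3,810 Hz.

3,810 Hz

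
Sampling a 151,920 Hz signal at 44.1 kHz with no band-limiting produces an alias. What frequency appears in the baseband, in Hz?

19,620 Hz

Nyquist = 44,100/2 = 22,050 Hz; 151,920 Hz exceeds it.
Alias = |151,920 − 3×44,100| = |151,920 − 132,300| = 19,620 Hz.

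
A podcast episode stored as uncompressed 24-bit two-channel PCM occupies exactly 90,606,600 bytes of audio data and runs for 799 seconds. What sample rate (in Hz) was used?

18,900 Hz

Bytes = sample_rate × seconds × bytes_per_sample × channels.
sample_rate = 90,606,600 / (799 × 3 × 2) = 90,606,600 / 4,794 = 18,900 Hz.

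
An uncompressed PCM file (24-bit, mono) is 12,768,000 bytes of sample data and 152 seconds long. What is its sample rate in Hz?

Bytes = sample_rate × seconds × bytes_per_sample × channels.
sample_rate = 12,768,000 / (152 × 3 × 1) = 12,768,000 / 456 = 28,000 Hz.

28,000 Hz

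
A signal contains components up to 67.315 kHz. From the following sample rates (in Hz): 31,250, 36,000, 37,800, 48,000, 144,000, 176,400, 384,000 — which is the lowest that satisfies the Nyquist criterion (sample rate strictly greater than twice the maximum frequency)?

Need sample rate > 2 × 67,315 = 134,630 Hz.
Lowest listed rate above 134,630 Hz is 144,000 Hz.

144,000 Hz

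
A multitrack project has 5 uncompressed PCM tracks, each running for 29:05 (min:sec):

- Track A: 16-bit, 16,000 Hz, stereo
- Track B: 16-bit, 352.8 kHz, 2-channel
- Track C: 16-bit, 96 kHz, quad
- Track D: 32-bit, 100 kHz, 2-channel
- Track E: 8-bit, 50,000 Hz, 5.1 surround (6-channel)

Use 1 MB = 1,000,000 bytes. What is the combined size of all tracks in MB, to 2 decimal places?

29:05 (min:sec) = 1,745 s.
Track A: 16,000 × 1,745 × 2 × 2 = 111,680,000 bytes.
Track B: 352,800 × 1,745 × 2 × 2 = 2,462,544,000 bytes.
Track C: 96,000 × 1,745 × 2 × 4 = 1,340,160,000 bytes.
Track D: 100,000 × 1,745 × 4 × 2 = 1,396,000,000 bytes.
Track E: 50,000 × 1,745 × 1 × 6 = 523,500,000 bytes.
Total = 5,833,884,000 bytes = 5833.88 MB.

5833.88 MB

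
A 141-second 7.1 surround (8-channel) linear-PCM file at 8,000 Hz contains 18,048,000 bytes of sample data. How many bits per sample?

Bytes per sample = 18,048,000 / (8,000 × 141 × 8) = 18,048,000 / 9,024,000 = 2.
Bit depth = 2 × 8 = 16 bits.

16 bits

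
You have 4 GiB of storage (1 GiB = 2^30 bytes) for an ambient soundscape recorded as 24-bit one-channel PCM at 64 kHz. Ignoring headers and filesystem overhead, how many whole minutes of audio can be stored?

Uncompressed byte rate = 64,000 × 3 × 1 = 192,000 bytes/s.
Capacity = 4 × 1,073,741,824 = 4,294,967,296 bytes.
4,294,967,296 / 192,000 ≈ 22369.62 s → 372 minutes.

372 minutes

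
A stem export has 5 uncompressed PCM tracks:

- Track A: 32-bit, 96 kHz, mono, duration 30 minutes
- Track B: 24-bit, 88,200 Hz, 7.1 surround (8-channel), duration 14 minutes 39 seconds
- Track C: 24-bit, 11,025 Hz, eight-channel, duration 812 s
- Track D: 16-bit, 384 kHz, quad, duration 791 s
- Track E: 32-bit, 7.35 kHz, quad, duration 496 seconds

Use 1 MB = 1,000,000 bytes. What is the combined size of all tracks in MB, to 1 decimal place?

5255.0 MB

Track A: 30 minutes = 1,800 s; 96,000 × 1,800 × 4 × 1 = 691,200,000 bytes.
Track B: 14 minutes 39 seconds = 879 s; 88,200 × 879 × 3 × 8 = 1,860,667,200 bytes.
Track C: 11,025 × 812 × 3 × 8 = 214,855,200 bytes.
Track D: 384,000 × 791 × 2 × 4 = 2,429,952,000 bytes.
Track E: 7,350 × 496 × 4 × 4 = 58,329,600 bytes.
Total = 5,255,004,000 bytes = 5255.0 MB.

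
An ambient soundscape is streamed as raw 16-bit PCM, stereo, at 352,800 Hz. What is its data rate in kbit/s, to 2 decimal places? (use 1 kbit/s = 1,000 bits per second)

Bit rate = 352,800 × 16 × 2 = 11,289,600 bits/s.
= 11289.60 kbit/s.

11289.60 kbit/s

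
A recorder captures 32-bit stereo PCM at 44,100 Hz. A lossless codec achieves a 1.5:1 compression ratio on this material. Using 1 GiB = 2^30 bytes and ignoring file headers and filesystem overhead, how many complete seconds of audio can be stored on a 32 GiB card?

146,087 seconds

Uncompressed byte rate = 44,100 × 4 × 2 = 352,800 bytes/s.
After 1.5:1 compression, effective rate ≈ 235200 bytes/s.
Capacity = 32 × 1,073,741,824 = 34,359,738,368 bytes.
34,359,738,368 / effective rate ≈ 146087.32 s → 146,087 seconds.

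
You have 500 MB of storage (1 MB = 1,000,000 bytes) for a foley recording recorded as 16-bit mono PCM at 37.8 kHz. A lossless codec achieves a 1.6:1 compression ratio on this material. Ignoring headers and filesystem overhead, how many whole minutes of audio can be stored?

176 minutes

Uncompressed byte rate = 37,800 × 2 × 1 = 75,600 bytes/s.
After 1.6:1 compression, effective rate ≈ 47250 bytes/s.
Capacity = 500 × 1,000,000 = 500,000,000 bytes.
500,000,000 / effective rate ≈ 10582.01 s → 176 minutes.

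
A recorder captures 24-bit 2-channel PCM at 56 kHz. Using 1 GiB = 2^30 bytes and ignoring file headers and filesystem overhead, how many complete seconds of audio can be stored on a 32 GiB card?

102,261 seconds

Uncompressed byte rate = 56,000 × 3 × 2 = 336,000 bytes/s.
Capacity = 32 × 1,073,741,824 = 34,359,738,368 bytes.
34,359,738,368 / 336,000 ≈ 102261.13 s → 102,261 seconds.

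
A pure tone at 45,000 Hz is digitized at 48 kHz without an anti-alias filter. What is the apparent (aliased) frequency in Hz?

Nyquist = 48,000/2 = 24,000 Hz; 45,000 Hz exceeds it.
Alias = |45,000 − 1×48,000| = |45,000 − 48,000| = 3,000 Hz.

3,000 Hz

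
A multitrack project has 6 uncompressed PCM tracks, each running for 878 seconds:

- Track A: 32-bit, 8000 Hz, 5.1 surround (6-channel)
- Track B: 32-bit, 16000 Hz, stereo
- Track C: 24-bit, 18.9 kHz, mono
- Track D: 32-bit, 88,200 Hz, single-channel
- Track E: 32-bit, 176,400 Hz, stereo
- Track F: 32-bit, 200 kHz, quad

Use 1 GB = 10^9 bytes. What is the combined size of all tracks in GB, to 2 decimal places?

Track A: 8,000 × 878 × 4 × 6 = 168,576,000 bytes.
Track B: 16,000 × 878 × 4 × 2 = 112,384,000 bytes.
Track C: 18,900 × 878 × 3 × 1 = 49,782,600 bytes.
Track D: 88,200 × 878 × 4 × 1 = 309,758,400 bytes.
Track E: 176,400 × 878 × 4 × 2 = 1,239,033,600 bytes.
Track F: 200,000 × 878 × 4 × 4 = 2,809,600,000 bytes.
Total = 4,689,134,600 bytes = 4.69 GB.

4.69 GB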